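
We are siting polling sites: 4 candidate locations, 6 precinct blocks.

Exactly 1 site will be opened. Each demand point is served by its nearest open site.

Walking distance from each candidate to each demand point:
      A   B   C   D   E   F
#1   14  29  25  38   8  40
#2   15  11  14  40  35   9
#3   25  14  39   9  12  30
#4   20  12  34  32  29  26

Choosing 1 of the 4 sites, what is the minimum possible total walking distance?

124

Open {#2}.
  A→#2 15, B→#2 11, C→#2 14, D→#2 40, E→#2 35, F→#2 9  ⇒ total 124.
Compare {#3}: total 129.
Compare {#4}: total 153.
No size-1 selection does better; minimum is 124.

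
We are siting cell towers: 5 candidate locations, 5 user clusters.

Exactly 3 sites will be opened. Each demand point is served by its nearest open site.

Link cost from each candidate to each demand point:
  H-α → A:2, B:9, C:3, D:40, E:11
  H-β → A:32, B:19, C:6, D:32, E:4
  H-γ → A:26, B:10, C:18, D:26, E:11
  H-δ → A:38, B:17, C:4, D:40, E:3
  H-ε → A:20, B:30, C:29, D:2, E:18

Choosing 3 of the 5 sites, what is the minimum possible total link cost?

19

Open {H-α, H-δ, H-ε}.
  A→H-α 2, B→H-α 9, C→H-α 3, D→H-ε 2, E→H-δ 3  ⇒ total 19.
Compare {H-α, H-β, H-ε}: total 20.
Compare {H-α, H-γ, H-ε}: total 27.
No size-3 selection does better; minimum is 19.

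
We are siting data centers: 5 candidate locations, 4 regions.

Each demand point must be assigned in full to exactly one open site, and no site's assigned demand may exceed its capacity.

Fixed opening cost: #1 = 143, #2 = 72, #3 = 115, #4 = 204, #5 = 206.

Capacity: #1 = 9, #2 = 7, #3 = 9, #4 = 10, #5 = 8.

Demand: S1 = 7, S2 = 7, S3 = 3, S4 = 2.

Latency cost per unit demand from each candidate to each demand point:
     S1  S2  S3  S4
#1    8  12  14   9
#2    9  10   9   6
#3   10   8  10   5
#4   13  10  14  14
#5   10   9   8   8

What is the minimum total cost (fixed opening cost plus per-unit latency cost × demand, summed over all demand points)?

479

Open {#1, #2, #3}; cheapest assignment that respects the capacities:
  #1 (cap 9, load 7): S1 — cost 7×8 = 56
  #2 (cap 7, load 3): S3 — cost 3×9 = 27
  #3 (cap 9, load 9): S2, S4 — cost 7×8 + 2×5 = 66
  Shipping 149, fixed 330 → total 479.
  Any other capacity-feasible assignment to {#1, #2, #3} ships for at least 149.
Compare {#3, #4}: its best feasible assignment gives total 511.
Compare {#1, #4}: its best feasible assignment gives total 533.
Every other set of open sites that can feasibly serve all demand totals ≥ 511 even under its best assignment. Minimum: 479.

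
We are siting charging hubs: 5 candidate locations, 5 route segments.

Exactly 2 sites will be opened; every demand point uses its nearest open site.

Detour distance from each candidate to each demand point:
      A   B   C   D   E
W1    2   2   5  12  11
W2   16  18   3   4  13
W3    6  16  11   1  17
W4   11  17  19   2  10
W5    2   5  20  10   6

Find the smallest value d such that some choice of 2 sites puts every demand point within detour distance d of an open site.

6

Open {W2, W5}.
  Farthest demand point is E at detour distance 6 (to W5); all others are ≤ 6.
With {W1, W4} the worst case is 10.
With {W1, W5} the worst case is 10.
No size-2 selection achieves below 6.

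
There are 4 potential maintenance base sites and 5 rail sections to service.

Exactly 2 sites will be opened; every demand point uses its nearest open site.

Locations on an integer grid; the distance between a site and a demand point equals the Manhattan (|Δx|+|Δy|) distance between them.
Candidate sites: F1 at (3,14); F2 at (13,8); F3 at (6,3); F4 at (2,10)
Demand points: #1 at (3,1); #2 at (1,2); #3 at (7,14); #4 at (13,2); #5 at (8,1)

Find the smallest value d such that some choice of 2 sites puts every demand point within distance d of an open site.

Open {F1, F3}.
  Farthest demand point is #4 at distance 8 (to F3); all others are ≤ 8.
With {F3, F4} the worst case is 9.
With {F2, F3} the worst case is 12.
No size-2 selection achieves below 8.

8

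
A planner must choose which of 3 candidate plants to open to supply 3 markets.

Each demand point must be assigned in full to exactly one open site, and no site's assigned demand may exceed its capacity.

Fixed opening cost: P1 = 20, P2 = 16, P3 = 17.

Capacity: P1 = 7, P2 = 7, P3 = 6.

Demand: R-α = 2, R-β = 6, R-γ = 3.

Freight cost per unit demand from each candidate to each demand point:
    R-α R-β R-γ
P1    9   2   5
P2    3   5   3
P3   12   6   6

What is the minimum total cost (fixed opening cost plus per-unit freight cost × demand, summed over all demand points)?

63

Open {P1, P2}; cheapest assignment that respects the capacities:
  P1 (cap 7, load 6): R-β — cost 6×2 = 12
  P2 (cap 7, load 5): R-α, R-γ — cost 2×3 + 3×3 = 15
  Shipping 27, fixed 36 → total 63.
  Any other capacity-feasible assignment to {P1, P2} ships for at least 27.
Compare {P1, P2, P3}: its best feasible assignment gives total 80.
Compare {P2, P3}: its best feasible assignment gives total 84.
Every other set of open sites that can feasibly serve all demand totals ≥ 80 even under its best assignment. Minimum: 63.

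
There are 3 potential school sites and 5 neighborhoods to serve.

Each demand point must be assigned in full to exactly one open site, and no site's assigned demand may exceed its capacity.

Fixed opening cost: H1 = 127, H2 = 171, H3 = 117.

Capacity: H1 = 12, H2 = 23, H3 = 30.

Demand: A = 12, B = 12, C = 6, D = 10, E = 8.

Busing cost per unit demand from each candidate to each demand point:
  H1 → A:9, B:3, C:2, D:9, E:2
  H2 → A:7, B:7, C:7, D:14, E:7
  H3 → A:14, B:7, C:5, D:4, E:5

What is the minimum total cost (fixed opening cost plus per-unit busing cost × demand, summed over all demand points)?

Open {H2, H3}; cheapest assignment that respects the capacities:
  H2 (cap 23, load 18): A, C — cost 12×7 + 6×7 = 126
  H3 (cap 30, load 30): B, D, E — cost 12×7 + 10×4 + 8×5 = 164
  Shipping 290, fixed 288 → total 578.
  Any other capacity-feasible assignment to {H2, H3} ships for at least 290.
Compare {H1, H2, H3}: its best feasible assignment gives total 645.
Every other set of open sites that can feasibly serve all demand totals ≥ 645 even under its best assignment. Minimum: 578.

578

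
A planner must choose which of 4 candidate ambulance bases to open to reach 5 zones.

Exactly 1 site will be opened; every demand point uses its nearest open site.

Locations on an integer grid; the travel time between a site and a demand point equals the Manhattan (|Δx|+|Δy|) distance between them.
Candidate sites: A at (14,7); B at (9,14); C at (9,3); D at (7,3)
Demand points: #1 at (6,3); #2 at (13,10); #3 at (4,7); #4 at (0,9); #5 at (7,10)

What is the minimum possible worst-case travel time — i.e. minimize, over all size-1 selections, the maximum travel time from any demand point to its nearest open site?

Open {D}.
  Farthest demand point is #2 at travel time 13 (to D); all others are ≤ 13.
With {B} the worst case is 14.
With {C} the worst case is 15.
No size-1 selection achieves below 13.

13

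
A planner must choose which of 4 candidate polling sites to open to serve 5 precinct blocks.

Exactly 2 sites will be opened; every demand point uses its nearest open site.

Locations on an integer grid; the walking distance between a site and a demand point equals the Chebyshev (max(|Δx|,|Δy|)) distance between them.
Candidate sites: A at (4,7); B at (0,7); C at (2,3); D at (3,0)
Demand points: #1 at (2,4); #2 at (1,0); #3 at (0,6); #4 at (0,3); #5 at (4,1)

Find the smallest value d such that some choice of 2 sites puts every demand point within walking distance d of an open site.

3

Open {A, C}.
  Farthest demand point is #2 at walking distance 3 (to C); all others are ≤ 3.
With {B, C} the worst case is 3.
With {B, D} the worst case is 3.
No size-2 selection achieves below 3.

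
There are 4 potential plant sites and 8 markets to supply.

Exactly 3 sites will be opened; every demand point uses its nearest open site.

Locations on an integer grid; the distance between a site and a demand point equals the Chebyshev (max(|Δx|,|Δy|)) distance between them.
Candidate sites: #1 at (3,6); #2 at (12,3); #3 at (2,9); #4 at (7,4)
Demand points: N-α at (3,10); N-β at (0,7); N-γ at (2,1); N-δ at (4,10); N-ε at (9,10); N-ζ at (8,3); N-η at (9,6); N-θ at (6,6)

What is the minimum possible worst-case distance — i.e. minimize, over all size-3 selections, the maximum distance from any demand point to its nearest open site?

Open {#1, #2, #3}.
  Farthest demand point is N-ε at distance 6 (to #1); all others are ≤ 6.
With {#1, #2, #4} the worst case is 6.
With {#1, #3, #4} the worst case is 6.
No size-3 selection achieves below 6.

6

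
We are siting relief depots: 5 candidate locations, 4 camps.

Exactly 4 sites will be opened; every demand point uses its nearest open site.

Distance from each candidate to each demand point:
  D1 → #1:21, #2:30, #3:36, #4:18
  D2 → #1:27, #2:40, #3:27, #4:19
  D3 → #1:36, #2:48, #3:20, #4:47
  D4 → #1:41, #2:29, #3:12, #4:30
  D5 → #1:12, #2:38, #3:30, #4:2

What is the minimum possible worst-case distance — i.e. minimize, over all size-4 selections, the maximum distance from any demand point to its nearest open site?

29

Open {D1, D2, D3, D4}.
  Farthest demand point is #2 at distance 29 (to D4); all others are ≤ 29.
With {D1, D2, D4, D5} the worst case is 29.
With {D1, D3, D4, D5} the worst case is 29.
No size-4 selection achieves below 29.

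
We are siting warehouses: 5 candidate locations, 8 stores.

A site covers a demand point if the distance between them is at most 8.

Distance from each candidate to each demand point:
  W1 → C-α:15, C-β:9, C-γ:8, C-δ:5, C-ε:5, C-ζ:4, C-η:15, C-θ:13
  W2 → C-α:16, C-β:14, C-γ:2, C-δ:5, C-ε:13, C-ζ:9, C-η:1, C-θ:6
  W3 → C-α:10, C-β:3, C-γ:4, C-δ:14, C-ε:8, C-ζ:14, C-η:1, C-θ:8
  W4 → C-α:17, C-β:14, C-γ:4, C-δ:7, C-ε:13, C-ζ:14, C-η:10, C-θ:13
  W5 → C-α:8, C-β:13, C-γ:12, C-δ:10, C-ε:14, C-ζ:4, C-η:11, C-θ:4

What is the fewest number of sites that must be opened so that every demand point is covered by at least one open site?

Coverage sets (demand points within 8 of each site):
  W1: {C-γ, C-δ, C-ε, C-ζ}
  W2: {C-γ, C-δ, C-η, C-θ}
  W3: {C-β, C-γ, C-ε, C-η, C-θ}
  W4: {C-γ, C-δ}
  W5: {C-α, C-ζ, C-θ}
No 2 sites suffice: every size-2 union leaves at least one demand point uncovered.
But {W1, W3, W5} covers everything, so the minimum is 3.

3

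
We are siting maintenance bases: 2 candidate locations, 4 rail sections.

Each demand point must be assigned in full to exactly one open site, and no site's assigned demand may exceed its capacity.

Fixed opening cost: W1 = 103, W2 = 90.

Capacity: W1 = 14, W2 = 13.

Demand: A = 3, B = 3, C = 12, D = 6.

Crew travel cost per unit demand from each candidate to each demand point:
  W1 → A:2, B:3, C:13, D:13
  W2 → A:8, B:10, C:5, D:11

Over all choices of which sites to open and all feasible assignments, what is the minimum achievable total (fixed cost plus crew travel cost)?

Open {W1, W2}; cheapest assignment that respects the capacities:
  W1 (cap 14, load 12): A, B, D — cost 3×2 + 3×3 + 6×13 = 93
  W2 (cap 13, load 12): C — cost 12×5 = 60
  Shipping 153, fixed 193 → total 346.
  Any other capacity-feasible assignment to {W1, W2} ships for at least 153.
Total demand is 24 and no other set of sites has combined capacity ≥ 24, so {W1, W2} is the only feasible choice of open sites. Minimum: 346.

346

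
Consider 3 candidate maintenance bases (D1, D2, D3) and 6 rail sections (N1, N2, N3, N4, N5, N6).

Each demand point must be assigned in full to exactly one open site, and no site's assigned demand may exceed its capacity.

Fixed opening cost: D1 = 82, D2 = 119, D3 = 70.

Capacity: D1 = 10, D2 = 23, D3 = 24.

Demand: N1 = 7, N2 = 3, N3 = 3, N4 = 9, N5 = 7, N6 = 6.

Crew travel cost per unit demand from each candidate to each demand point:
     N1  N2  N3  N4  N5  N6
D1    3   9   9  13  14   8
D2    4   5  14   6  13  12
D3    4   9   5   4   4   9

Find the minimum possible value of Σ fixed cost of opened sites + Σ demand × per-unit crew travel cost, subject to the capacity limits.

383

Open {D2, D3}; cheapest assignment that respects the capacities:
  D2 (cap 23, load 16): N1, N2, N6 — cost 7×4 + 3×5 + 6×12 = 115
  D3 (cap 24, load 19): N3, N4, N5 — cost 3×5 + 9×4 + 7×4 = 79
  Shipping 194, fixed 189 → total 383.
  Any other capacity-feasible assignment to {D2, D3} ships for at least 194.
Compare {D1, D2, D3}: its best feasible assignment gives total 441.
Every other set of open sites that can feasibly serve all demand totals ≥ 441 even under its best assignment. Minimum: 383.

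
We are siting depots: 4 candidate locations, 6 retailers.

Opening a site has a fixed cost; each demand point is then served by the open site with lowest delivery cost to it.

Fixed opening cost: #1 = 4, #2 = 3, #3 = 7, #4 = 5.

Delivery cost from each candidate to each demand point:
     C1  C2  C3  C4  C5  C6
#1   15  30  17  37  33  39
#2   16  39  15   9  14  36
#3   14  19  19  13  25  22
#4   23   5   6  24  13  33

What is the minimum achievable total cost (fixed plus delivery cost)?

84

Open {#2, #3, #4}: assign each demand point to its cheapest open site.
  C1→#3 14, C2→#4 5, C3→#4 6, C4→#2 9, C5→#4 13, C6→#3 22
  delivery cost 69, fixed 15 → total 84.
Compare {#3, #4}: delivery cost 73 + fixed 12 = 85.
Compare {#1, #2, #3, #4}: delivery cost 69 + fixed 19 = 88.
Compare {#1, #3, #4}: delivery cost 73 + fixed 16 = 89.
All other subsets cost ≥ 85. Minimum total cost: 84.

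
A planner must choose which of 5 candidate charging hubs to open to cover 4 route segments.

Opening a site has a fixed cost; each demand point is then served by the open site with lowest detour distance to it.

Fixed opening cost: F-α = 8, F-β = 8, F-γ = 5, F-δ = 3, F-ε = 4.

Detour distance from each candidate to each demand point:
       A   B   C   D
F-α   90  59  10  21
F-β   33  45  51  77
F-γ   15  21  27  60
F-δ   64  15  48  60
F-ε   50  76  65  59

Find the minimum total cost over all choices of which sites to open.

Open {F-α, F-γ, F-δ}: assign each demand point to its cheapest open site.
  A→F-γ 15, B→F-δ 15, C→F-α 10, D→F-α 21
  detour distance 61, fixed 16 → total 77.
Compare {F-α, F-γ}: detour distance 67 + fixed 13 = 80.
Compare {F-α, F-γ, F-δ, F-ε}: detour distance 61 + fixed 20 = 81.
Compare {F-α, F-γ, F-ε}: detour distance 67 + fixed 17 = 84.
All other subsets cost ≥ 80. Minimum total cost: 77.

77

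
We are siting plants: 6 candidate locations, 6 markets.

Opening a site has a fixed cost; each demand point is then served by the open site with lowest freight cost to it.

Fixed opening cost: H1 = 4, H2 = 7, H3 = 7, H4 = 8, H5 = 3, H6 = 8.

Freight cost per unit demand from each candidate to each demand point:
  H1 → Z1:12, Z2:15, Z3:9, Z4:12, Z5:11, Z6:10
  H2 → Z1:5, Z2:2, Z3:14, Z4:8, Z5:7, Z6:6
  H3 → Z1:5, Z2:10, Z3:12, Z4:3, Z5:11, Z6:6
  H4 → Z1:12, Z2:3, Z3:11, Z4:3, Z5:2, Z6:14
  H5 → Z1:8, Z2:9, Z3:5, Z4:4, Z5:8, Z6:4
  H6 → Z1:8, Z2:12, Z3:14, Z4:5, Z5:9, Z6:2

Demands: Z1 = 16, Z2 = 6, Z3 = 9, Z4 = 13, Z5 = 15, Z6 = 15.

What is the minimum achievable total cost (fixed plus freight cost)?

Open {H2, H4, H5, H6}: assign each demand point to its cheapest open site.
  Z1→H2 16×5=80, Z2→H2 6×2=12, Z3→H5 9×5=45, Z4→H4 13×3=39, Z5→H4 15×2=30, Z6→H6 15×2=30
  freight cost 236, fixed 26 → total 262.
Compare {H1, H2, H4, H5, H6}: freight cost 236 + fixed 30 = 266.
Compare {H3, H4, H5, H6}: freight cost 242 + fixed 26 = 268.
Compare {H2, H3, H4, H5, H6}: freight cost 236 + fixed 33 = 269.
All other subsets cost ≥ 266. Minimum total cost: 262.

262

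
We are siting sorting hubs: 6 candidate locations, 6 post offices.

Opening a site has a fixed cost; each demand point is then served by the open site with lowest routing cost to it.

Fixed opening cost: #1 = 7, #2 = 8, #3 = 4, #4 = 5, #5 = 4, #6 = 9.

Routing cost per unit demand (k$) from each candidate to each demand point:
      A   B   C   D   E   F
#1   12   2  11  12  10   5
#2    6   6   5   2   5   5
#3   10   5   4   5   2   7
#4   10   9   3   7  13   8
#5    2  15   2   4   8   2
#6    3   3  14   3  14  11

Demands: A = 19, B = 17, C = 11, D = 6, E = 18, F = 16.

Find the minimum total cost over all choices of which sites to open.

197

Open {#1, #2, #3, #5}: assign each demand point to its cheapest open site.
  A→#5 19×2=38, B→#1 17×2=34, C→#5 11×2=22, D→#2 6×2=12, E→#3 18×2=36, F→#5 16×2=32
  routing cost 174, fixed 23 → total 197.
Compare {#1, #3, #5}: routing cost 186 + fixed 15 = 201.
Compare {#1, #2, #3, #4, #5}: routing cost 174 + fixed 28 = 202.
Compare {#1, #3, #5, #6}: routing cost 180 + fixed 24 = 204.
All other subsets cost ≥ 201. Minimum total cost: 197.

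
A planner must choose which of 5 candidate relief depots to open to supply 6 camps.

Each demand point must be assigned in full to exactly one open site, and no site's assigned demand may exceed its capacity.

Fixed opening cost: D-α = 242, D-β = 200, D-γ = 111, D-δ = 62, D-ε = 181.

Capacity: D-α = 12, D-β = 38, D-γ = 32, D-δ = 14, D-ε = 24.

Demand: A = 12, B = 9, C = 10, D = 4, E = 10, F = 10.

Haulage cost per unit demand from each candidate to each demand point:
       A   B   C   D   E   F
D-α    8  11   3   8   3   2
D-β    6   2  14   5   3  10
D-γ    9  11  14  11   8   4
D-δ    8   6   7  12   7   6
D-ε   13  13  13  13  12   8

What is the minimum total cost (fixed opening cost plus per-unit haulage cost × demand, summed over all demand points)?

Open {D-β, D-γ, D-δ}; cheapest assignment that respects the capacities:
  D-β (cap 38, load 35): A, B, D, E — cost 12×6 + 9×2 + 4×5 + 10×3 = 140
  D-γ (cap 32, load 10): F — cost 10×4 = 40
  D-δ (cap 14, load 10): C — cost 10×7 = 70
  Shipping 250, fixed 373 → total 623.
  Any other capacity-feasible assignment to {D-β, D-γ, D-δ} ships for at least 250.
Compare {D-β, D-γ}: its best feasible assignment gives total 631.
Compare {D-β, D-ε}: its best feasible assignment gives total 731.
Every other set of open sites that can feasibly serve all demand totals ≥ 631 even under its best assignment. Minimum: 623.

623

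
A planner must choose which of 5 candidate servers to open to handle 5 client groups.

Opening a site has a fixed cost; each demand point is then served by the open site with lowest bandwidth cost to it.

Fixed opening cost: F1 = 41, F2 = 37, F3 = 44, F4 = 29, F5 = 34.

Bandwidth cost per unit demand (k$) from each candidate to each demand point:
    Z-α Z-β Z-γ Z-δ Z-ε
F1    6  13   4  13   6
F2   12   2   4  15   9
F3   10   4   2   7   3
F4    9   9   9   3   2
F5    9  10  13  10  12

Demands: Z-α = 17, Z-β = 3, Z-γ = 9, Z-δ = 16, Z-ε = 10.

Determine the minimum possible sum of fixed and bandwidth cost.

303

Open {F1, F4}: assign each demand point to its cheapest open site.
  Z-α→F1 17×6=102, Z-β→F4 3×9=27, Z-γ→F1 9×4=36, Z-δ→F4 16×3=48, Z-ε→F4 10×2=20
  bandwidth cost 233, fixed 70 → total 303.
Compare {F1, F3, F4}: bandwidth cost 200 + fixed 114 = 314.
Compare {F1, F2, F4}: bandwidth cost 212 + fixed 107 = 319.
Compare {F3, F4}: bandwidth cost 251 + fixed 73 = 324.
All other subsets cost ≥ 314. Minimum total cost: 303.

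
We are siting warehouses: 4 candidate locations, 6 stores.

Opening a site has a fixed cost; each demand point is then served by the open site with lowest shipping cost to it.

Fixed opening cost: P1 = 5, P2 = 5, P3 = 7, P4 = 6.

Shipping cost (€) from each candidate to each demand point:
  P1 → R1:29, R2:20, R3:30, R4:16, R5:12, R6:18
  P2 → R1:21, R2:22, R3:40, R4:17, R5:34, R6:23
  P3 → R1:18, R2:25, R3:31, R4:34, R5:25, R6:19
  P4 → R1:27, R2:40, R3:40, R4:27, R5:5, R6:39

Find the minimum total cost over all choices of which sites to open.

125

Open {P1, P3, P4}: assign each demand point to its cheapest open site.
  R1→P3 18, R2→P1 20, R3→P1 30, R4→P1 16, R5→P4 5, R6→P1 18
  shipping cost 107, fixed 18 → total 125.
Compare {P1, P3}: shipping cost 114 + fixed 12 = 126.
Compare {P1, P2, P4}: shipping cost 110 + fixed 16 = 126.
Compare {P1, P2}: shipping cost 117 + fixed 10 = 127.
All other subsets cost ≥ 126. Minimum total cost: 125.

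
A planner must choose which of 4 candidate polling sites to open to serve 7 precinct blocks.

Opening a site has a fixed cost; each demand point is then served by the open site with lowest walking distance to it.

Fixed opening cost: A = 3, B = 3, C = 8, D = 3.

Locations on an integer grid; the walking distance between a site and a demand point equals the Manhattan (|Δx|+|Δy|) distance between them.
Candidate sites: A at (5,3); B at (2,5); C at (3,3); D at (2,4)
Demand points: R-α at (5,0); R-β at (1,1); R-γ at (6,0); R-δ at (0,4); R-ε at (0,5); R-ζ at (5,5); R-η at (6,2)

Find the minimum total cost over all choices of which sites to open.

26

Open {A, D}: assign each demand point to its cheapest open site.
  R-α→A 3, R-β→D 4, R-γ→A 4, R-δ→D 2, R-ε→D 3, R-ζ→A 2, R-η→A 2
  walking distance 20, fixed 6 → total 26.
Compare {A, B}: walking distance 21 + fixed 6 = 27.
Compare {A, B, D}: walking distance 19 + fixed 9 = 28.
Compare {A}: walking distance 30 + fixed 3 = 33.
All other subsets cost ≥ 27. Minimum total cost: 26.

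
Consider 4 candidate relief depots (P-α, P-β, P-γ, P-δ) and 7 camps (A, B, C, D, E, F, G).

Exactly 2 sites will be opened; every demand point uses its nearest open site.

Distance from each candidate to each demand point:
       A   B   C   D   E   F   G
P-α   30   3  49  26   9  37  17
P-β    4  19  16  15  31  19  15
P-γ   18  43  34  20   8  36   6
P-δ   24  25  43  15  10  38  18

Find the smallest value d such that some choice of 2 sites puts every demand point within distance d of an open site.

19

Open {P-α, P-β}.
  Farthest demand point is F at distance 19 (to P-β); all others are ≤ 19.
With {P-β, P-γ} the worst case is 19.
With {P-β, P-δ} the worst case is 19.
No size-2 selection achieves below 19.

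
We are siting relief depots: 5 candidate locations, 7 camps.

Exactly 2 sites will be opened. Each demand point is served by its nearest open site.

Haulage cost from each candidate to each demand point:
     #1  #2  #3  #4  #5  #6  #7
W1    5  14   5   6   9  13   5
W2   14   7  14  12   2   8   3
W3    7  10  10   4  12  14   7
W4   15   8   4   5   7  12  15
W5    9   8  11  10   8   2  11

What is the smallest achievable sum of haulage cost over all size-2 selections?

Open {W1, W2}.
  #1→W1 5, #2→W2 7, #3→W1 5, #4→W1 6, #5→W2 2, #6→W2 8, #7→W2 3  ⇒ total 36.
Compare {W1, W5}: total 39.
Compare {W2, W3}: total 41.
No size-2 selection does better; minimum is 36.

36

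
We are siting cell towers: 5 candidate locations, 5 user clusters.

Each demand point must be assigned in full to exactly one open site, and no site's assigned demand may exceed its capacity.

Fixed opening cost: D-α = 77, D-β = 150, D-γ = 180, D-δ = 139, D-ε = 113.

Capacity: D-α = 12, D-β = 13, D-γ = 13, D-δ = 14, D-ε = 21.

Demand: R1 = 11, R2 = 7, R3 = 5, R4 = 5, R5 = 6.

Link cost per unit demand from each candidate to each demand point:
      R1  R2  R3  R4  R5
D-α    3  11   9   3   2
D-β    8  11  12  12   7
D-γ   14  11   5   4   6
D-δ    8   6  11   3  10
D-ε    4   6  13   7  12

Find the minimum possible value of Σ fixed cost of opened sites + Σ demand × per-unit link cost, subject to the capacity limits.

487

Open {D-α, D-δ, D-ε}; cheapest assignment that respects the capacities:
  D-α (cap 12, load 11): R3, R5 — cost 5×9 + 6×2 = 57
  D-δ (cap 14, load 12): R2, R4 — cost 7×6 + 5×3 = 57
  D-ε (cap 21, load 11): R1 — cost 11×4 = 44
  Shipping 158, fixed 329 → total 487.
  Any other capacity-feasible assignment to {D-α, D-δ, D-ε} ships for at least 158.
Compare {D-δ, D-ε}: its best feasible assignment gives total 498.
Compare {D-α, D-γ, D-ε}: its best feasible assignment gives total 508.
Every other set of open sites that can feasibly serve all demand totals ≥ 498 even under its best assignment. Minimum: 487.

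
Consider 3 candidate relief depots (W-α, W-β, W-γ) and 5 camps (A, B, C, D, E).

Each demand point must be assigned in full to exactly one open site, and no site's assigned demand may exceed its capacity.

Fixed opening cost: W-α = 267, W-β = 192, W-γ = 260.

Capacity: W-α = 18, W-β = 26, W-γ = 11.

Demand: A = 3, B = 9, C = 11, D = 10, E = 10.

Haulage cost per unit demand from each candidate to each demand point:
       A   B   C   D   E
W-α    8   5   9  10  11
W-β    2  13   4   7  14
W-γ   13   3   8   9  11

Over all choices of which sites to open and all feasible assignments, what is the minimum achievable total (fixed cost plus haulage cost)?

Open {W-α, W-β, W-γ}; cheapest assignment that respects the capacities:
  W-α (cap 18, load 10): E — cost 10×11 = 110
  W-β (cap 26, load 24): A, C, D — cost 3×2 + 11×4 + 10×7 = 120
  W-γ (cap 11, load 9): B — cost 9×3 = 27
  Shipping 257, fixed 719 → total 976.
  Any other capacity-feasible assignment to {W-α, W-β, W-γ} ships for at least 257.
Total demand is 43; every other set of sites either has combined capacity below 43 or cannot fit the demands without splitting one across sites, so {W-α, W-β, W-γ} is the only feasible choice of open sites. Minimum: 976.

976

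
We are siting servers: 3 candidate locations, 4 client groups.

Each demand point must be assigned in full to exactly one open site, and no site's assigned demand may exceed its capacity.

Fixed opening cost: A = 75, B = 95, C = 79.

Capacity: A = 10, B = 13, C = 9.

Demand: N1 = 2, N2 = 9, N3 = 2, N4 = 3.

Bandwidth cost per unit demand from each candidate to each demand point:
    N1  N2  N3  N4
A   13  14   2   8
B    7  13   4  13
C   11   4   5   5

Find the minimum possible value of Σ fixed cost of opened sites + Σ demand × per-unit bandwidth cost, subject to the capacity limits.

244

Open {A, C}; cheapest assignment that respects the capacities:
  A (cap 10, load 7): N1, N3, N4 — cost 2×13 + 2×2 + 3×8 = 54
  C (cap 9, load 9): N2 — cost 9×4 = 36
  Shipping 90, fixed 154 → total 244.
  Any other capacity-feasible assignment to {A, C} ships for at least 90.
Compare {B, C}: its best feasible assignment gives total 271.
Compare {A, B, C}: its best feasible assignment gives total 327.
Every other set of open sites that can feasibly serve all demand totals ≥ 271 even under its best assignment. Minimum: 244.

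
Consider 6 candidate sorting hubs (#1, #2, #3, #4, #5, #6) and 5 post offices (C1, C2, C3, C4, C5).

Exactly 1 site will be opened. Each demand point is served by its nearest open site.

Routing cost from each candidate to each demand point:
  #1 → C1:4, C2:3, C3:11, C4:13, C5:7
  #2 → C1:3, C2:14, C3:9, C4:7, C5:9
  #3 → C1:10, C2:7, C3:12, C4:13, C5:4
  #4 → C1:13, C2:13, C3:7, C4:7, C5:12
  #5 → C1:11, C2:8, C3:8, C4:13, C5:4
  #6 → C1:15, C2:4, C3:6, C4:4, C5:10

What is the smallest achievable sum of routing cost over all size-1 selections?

38

Open {#1}.
  C1→#1 4, C2→#1 3, C3→#1 11, C4→#1 13, C5→#1 7  ⇒ total 38.
Compare {#6}: total 39.
Compare {#2}: total 42.
No size-1 selection does better; minimum is 38.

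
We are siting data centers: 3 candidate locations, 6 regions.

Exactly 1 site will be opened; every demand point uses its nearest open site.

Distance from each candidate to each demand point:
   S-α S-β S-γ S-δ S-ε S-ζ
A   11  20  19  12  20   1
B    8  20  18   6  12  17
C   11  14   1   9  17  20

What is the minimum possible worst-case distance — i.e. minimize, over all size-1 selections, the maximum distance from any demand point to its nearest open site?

20

Open {A}.
  Farthest demand point is S-β at distance 20 (to A); all others are ≤ 20.
With {B} the worst case is 20.
With {C} the worst case is 20.
No size-1 selection achieves below 20.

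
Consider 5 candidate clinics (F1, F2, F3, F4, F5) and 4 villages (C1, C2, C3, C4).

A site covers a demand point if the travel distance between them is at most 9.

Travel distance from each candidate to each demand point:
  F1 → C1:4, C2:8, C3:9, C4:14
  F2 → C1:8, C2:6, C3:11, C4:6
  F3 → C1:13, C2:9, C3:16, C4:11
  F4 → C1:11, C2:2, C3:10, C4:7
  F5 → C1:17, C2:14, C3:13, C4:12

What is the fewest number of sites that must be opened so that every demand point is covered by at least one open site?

2

Coverage sets (demand points within 9 of each site):
  F1: {C1, C2, C3}
  F2: {C1, C2, C4}
  F3: {C2}
  F4: {C2, C4}
  F5: {}
No single site covers all 4 demand points.
But {F1, F2} covers everything, so the minimum is 2.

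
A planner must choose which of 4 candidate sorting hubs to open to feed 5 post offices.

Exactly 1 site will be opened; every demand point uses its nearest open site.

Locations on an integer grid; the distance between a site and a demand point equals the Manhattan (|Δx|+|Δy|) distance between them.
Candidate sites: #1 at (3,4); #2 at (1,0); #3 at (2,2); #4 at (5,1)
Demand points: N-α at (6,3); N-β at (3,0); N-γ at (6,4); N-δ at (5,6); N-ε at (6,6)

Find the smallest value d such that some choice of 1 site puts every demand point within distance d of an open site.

5

Open {#1}.
  Farthest demand point is N-ε at distance 5 (to #1); all others are ≤ 5.
With {#4} the worst case is 6.
With {#3} the worst case is 8.
No size-1 selection achieves below 5.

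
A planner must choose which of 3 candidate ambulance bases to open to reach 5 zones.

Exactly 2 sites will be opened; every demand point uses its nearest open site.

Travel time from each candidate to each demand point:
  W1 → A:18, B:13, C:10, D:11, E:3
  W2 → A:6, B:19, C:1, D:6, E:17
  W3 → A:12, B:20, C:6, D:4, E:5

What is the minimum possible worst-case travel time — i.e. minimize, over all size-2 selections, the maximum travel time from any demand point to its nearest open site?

Open {W1, W2}.
  Farthest demand point is B at travel time 13 (to W1); all others are ≤ 13.
With {W1, W3} the worst case is 13.
With {W2, W3} the worst case is 19.
No size-2 selection achieves below 13.

13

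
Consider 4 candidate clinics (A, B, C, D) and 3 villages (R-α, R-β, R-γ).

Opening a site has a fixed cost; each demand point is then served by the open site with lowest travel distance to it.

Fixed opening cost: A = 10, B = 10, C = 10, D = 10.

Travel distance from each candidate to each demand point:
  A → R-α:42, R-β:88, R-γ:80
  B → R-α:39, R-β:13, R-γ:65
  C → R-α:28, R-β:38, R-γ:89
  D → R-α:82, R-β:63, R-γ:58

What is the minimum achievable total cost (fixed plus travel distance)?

126

Open {B, C}: assign each demand point to its cheapest open site.
  R-α→C 28, R-β→B 13, R-γ→B 65
  travel distance 106, fixed 20 → total 126.
Compare {B}: travel distance 117 + fixed 10 = 127.
Compare {B, C, D}: travel distance 99 + fixed 30 = 129.
Compare {B, D}: travel distance 110 + fixed 20 = 130.
All other subsets cost ≥ 127. Minimum total cost: 126.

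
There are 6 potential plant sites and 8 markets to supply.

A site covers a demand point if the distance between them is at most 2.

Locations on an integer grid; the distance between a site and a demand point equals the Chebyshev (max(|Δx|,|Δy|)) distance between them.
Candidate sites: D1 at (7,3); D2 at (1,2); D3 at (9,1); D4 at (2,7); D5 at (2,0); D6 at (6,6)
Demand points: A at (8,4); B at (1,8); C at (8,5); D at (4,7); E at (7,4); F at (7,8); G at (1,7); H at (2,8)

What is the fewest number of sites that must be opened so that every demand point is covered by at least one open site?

Coverage sets (demand points within 2 of each site):
  D1: {A, C, E}
  D2: {}
  D3: {}
  D4: {B, D, G, H}
  D5: {}
  D6: {A, C, D, E, F}
No single site covers all 8 demand points.
But {D4, D6} covers everything, so the minimum is 2.

2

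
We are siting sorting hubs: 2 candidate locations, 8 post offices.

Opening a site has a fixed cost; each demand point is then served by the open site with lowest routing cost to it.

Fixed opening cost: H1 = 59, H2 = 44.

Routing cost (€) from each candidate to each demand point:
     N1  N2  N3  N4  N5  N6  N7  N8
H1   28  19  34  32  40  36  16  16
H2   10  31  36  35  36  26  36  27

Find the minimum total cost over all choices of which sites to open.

280

Open {H1}: assign each demand point to its cheapest open site.
  N1→H1 28, N2→H1 19, N3→H1 34, N4→H1 32, N5→H1 40, N6→H1 36, N7→H1 16, N8→H1 16
  routing cost 221, fixed 59 → total 280.
Compare {H2}: routing cost 237 + fixed 44 = 281.
Compare {H1, H2}: routing cost 189 + fixed 103 = 292.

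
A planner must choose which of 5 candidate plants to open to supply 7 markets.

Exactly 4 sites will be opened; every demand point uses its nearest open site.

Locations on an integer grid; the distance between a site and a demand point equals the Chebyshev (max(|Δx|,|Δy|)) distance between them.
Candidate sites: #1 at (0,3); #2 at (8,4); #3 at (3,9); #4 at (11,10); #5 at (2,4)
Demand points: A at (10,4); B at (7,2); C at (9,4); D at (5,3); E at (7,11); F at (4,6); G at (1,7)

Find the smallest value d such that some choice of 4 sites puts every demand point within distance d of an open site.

Open {#1, #2, #3, #4}.
  Farthest demand point is E at distance 4 (to #3); all others are ≤ 4.
With {#1, #2, #3, #5} the worst case is 4.
With {#1, #2, #4, #5} the worst case is 4.
No size-4 selection achieves below 4.

4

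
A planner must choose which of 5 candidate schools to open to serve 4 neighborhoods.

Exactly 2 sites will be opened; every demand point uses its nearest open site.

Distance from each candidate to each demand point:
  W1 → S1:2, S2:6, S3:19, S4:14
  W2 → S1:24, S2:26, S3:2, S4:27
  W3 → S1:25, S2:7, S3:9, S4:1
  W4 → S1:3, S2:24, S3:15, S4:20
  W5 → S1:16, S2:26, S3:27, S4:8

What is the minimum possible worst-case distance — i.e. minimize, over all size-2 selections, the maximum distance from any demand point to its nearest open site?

9

Open {W1, W3}.
  Farthest demand point is S3 at distance 9 (to W3); all others are ≤ 9.
With {W3, W4} the worst case is 9.
With {W1, W2} the worst case is 14.
No size-2 selection achieves below 9.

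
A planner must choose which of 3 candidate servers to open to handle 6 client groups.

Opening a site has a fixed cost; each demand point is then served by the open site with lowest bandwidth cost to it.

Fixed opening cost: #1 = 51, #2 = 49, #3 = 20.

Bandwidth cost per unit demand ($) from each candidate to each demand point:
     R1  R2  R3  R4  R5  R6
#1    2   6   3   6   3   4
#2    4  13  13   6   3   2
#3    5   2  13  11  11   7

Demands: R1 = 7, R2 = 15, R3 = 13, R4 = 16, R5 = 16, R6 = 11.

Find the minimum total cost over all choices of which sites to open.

342

Open {#1, #3}: assign each demand point to its cheapest open site.
  R1→#1 7×2=14, R2→#3 15×2=30, R3→#1 13×3=39, R4→#1 16×6=96, R5→#1 16×3=48, R6→#1 11×4=44
  bandwidth cost 271, fixed 71 → total 342.
Compare {#1, #2, #3}: bandwidth cost 249 + fixed 120 = 369.
Compare {#1}: bandwidth cost 331 + fixed 51 = 382.
Compare {#1, #2}: bandwidth cost 309 + fixed 100 = 409.
All other subsets cost ≥ 369. Minimum total cost: 342.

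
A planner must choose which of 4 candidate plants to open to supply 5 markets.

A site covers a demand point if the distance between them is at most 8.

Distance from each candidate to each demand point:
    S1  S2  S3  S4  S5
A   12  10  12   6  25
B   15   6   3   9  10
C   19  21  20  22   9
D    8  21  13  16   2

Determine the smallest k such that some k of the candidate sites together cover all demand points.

3

Coverage sets (demand points within 8 of each site):
  A: {S4}
  B: {S2, S3}
  C: {}
  D: {S1, S5}
No 2 sites suffice: every size-2 union leaves at least one demand point uncovered.
But {A, B, D} covers everything, so the minimum is 3.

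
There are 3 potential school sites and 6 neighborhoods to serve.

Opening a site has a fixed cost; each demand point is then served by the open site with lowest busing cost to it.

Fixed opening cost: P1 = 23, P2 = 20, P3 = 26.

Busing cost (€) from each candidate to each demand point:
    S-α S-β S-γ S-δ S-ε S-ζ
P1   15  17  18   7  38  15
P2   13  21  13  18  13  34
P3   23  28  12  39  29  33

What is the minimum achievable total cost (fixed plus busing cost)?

Open {P1, P2}: assign each demand point to its cheapest open site.
  S-α→P2 13, S-β→P1 17, S-γ→P2 13, S-δ→P1 7, S-ε→P2 13, S-ζ→P1 15
  busing cost 78, fixed 43 → total 121.
Compare {P2}: busing cost 112 + fixed 20 = 132.
Compare {P1}: busing cost 110 + fixed 23 = 133.
Compare {P1, P3}: busing cost 95 + fixed 49 = 144.
All other subsets cost ≥ 132. Minimum total cost: 121.

121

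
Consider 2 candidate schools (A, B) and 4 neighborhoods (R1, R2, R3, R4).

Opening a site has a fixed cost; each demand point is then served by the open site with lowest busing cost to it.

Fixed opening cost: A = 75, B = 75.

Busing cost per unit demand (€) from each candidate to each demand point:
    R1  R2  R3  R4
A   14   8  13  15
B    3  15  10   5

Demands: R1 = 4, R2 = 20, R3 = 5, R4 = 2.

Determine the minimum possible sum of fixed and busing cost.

Open {A, B}: assign each demand point to its cheapest open site.
  R1→B 4×3=12, R2→A 20×8=160, R3→B 5×10=50, R4→B 2×5=10
  busing cost 232, fixed 150 → total 382.
Compare {A}: busing cost 311 + fixed 75 = 386.
Compare {B}: busing cost 372 + fixed 75 = 447.

382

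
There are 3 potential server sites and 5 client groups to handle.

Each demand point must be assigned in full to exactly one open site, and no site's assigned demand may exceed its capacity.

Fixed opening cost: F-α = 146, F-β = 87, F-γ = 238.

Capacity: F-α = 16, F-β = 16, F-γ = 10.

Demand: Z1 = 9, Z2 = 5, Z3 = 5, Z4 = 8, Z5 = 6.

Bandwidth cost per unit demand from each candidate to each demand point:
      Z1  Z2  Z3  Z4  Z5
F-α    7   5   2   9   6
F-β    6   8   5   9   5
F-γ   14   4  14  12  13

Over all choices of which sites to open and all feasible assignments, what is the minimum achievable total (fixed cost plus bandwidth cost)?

Open {F-α, F-β, F-γ}; cheapest assignment that respects the capacities:
  F-α (cap 16, load 13): Z3, Z4 — cost 5×2 + 8×9 = 82
  F-β (cap 16, load 15): Z1, Z5 — cost 9×6 + 6×5 = 84
  F-γ (cap 10, load 5): Z2 — cost 5×4 = 20
  Shipping 186, fixed 471 → total 657.
  Any other capacity-feasible assignment to {F-α, F-β, F-γ} ships for at least 186.
Total demand is 33 and no other set of sites has combined capacity ≥ 33, so {F-α, F-β, F-γ} is the only feasible choice of open sites. Minimum: 657.

657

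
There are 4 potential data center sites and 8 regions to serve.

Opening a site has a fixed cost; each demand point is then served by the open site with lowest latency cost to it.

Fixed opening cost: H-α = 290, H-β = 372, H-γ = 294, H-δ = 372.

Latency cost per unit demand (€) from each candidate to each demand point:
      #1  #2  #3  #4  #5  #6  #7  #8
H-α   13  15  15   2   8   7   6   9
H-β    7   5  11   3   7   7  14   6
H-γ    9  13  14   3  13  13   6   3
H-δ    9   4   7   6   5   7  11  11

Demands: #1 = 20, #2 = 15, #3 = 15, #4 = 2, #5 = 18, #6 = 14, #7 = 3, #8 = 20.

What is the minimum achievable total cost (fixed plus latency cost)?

1144

Open {H-β}: assign each demand point to its cheapest open site.
  #1→H-β 20×7=140, #2→H-β 15×5=75, #3→H-β 15×11=165, #4→H-β 2×3=6, #5→H-β 18×7=126, #6→H-β 14×7=98, #7→H-β 3×14=42, #8→H-β 20×6=120
  latency cost 772, fixed 372 → total 1144.
Compare {H-δ}: latency cost 798 + fixed 372 = 1170.
Compare {H-γ, H-δ}: latency cost 617 + fixed 666 = 1283.
Compare {H-β, H-γ}: latency cost 688 + fixed 666 = 1354.
All other subsets cost ≥ 1170. Minimum total cost: 1144.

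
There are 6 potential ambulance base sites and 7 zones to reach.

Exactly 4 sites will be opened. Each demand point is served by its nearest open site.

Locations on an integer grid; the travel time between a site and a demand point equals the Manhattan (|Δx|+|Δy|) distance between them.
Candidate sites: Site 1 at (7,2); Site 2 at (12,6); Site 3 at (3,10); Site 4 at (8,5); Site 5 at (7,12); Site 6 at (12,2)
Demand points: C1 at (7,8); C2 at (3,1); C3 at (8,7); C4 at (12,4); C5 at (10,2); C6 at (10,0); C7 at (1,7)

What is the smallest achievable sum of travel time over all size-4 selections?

24

Open {Site 1, Site 3, Site 4, Site 6}.
  C1→Site 4 4, C2→Site 1 5, C3→Site 4 2, C4→Site 6 2, C5→Site 6 2, C6→Site 6 4, C7→Site 3 5  ⇒ total 24.
Compare {Site 1, Site 2, Site 3, Site 4}: total 26.
Compare {Site 1, Site 2, Site 4, Site 6}: total 28.
No size-4 selection does better; minimum is 24.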